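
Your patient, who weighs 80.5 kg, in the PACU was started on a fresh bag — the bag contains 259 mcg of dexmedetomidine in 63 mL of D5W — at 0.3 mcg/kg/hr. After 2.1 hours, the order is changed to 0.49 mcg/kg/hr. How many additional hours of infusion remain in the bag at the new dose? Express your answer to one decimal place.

Initial rate:
Dose = 0.3 mcg/kg/hr × 80.5 kg = 24.15 mcg/hr
Concentration = 259 mcg ÷ 63 mL = 4.111111 mcg/mL
Rate = 24.15 mcg/hr ÷ 4.111111 mcg/mL = 5.874324 mL/hr
Volume infused so far = 5.874324 mL/hr × 2.1 hr = 12.33608 mL
Volume remaining = 63 − 12.33608 = 50.66392 mL
New rate:
Dose = 0.49 mcg/kg/hr × 80.5 kg = 39.445 mcg/hr
Rate = 39.445 mcg/hr ÷ 4.111111 mcg/mL = 9.59473 mL/hr
Time remaining = 50.66392 mL ÷ 9.59473 mL/hr = 5.28039 hr

5.3 hours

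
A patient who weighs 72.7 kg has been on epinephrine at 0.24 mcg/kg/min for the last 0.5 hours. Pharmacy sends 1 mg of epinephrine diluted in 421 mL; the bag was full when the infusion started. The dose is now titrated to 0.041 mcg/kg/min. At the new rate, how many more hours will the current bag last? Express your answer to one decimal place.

2.7 hours

Initial rate:
Dose = 0.24 mcg/kg/min × 72.7 kg = 17.448 mcg/min
17.448 mcg/min × 60 min/hr = 1046.88 mcg/hr
Concentration = 1 mg ÷ 421 mL = 0.002375297 mg/mL = 2.375297 mcg/mL
Rate = 1046.88 mcg/hr ÷ 2.375297 mcg/mL = 440.7365 mL/hr
Volume infused so far = 440.7365 mL/hr × 0.5 hr = 220.3682 mL
Volume remaining = 421 − 220.3682 = 200.6318 mL
New rate:
Dose = 0.041 mcg/kg/min × 72.7 kg = 2.9807 mcg/min
2.9807 mcg/min × 60 min/hr = 178.842 mcg/hr
Rate = 178.842 mcg/hr ÷ 2.375297 mcg/mL = 75.29248 mL/hr
Time remaining = 200.6318 mL ÷ 75.29248 mL/hr = 2.664698 hr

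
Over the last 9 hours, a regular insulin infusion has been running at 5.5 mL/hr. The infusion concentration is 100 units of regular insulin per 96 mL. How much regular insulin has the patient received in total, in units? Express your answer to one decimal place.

51.6 units

Concentration = 100 units ÷ 96 mL = 1.041667 units/mL
Drug rate = 5.5 mL/hr × 1.041667 units/mL = 5.729167 units/hr
Total = 5.729167 units/hr × 9 hr = 51.5625 units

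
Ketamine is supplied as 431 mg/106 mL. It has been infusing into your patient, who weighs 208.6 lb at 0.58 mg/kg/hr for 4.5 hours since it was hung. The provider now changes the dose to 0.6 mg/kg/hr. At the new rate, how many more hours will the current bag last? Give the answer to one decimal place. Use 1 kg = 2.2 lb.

Initial rate:
Weight = 208.6 lb ÷ 2.2 lb/kg = 94.81818 kg
Dose = 0.58 mg/kg/hr × 94.81818 kg = 54.99455 mg/hr
Concentration = 431 mg ÷ 106 mL = 4.066038 mg/mL
Rate = 54.99455 mg/hr ÷ 4.066038 mg/mL = 13.52534 mL/hr
Volume infused so far = 13.52534 mL/hr × 4.5 hr = 60.86403 mL
Volume remaining = 106 − 60.86403 = 45.13597 mL
New rate:
Dose = 0.6 mg/kg/hr × 94.81818 kg = 56.89091 mg/hr
Rate = 56.89091 mg/hr ÷ 4.066038 mg/mL = 13.99173 mL/hr
Time remaining = 45.13597 mL ÷ 13.99173 mL/hr = 3.225903 hr

3.2 hours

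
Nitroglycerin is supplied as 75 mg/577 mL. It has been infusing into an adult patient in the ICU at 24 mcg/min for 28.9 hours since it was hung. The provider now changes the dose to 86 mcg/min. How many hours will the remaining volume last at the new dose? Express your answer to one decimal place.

Initial rate:
24 mcg/min × 60 min/hr = 1440 mcg/hr
Concentration = 75 mg ÷ 577 mL = 0.1299827 mg/mL = 129.9827 mcg/mL
Rate = 1440 mcg/hr ÷ 129.9827 mcg/mL = 11.0784 mL/hr
Volume infused so far = 11.0784 mL/hr × 28.9 hr = 320.1658 mL
Volume remaining = 577 − 320.1658 = 256.8342 mL
New rate:
86 mcg/min × 60 min/hr = 5160 mcg/hr
Rate = 5160 mcg/hr ÷ 129.9827 mcg/mL = 39.6976 mL/hr
Time remaining = 256.8342 mL ÷ 39.6976 mL/hr = 6.469767 hr

6.5 hours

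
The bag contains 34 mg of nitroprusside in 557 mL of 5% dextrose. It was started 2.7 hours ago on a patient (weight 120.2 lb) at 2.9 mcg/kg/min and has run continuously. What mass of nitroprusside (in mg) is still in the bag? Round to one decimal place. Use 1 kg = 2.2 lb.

Weight = 120.2 lb ÷ 2.2 lb/kg = 54.63636 kg
Dose = 2.9 mcg/kg/min × 54.63636 kg = 158.4455 mcg/min
158.4455 mcg/min × 60 min/hr = 9506.727 mcg/hr
Concentration = 34 mg ÷ 557 mL = 0.06104129 mg/mL = 61.04129 mcg/mL
Rate = 9506.727 mcg/hr ÷ 61.04129 mcg/mL = 155.7426 mL/hr
Volume infused = 155.7426 mL/hr × 2.7 hr = 420.5049 mL
Volume remaining = 557 − 420.5049 = 136.4951 mL
Drug remaining = 136.4951 mL × 61.04129 mcg/mL = 8331.836 mcg = 8.331836 mg

8.3 mg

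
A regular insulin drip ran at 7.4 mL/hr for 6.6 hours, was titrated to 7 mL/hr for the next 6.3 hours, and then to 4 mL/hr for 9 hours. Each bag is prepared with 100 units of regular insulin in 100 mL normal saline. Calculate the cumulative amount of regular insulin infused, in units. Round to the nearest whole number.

Concentration = 100 units ÷ 100 mL = 1 units/mL
Stage 1: 7.4 mL/hr × 6.6 hr = 48.84 mL → 48.84 mL × 1 units/mL = 48.84 units
Stage 2: 7 mL/hr × 6.3 hr = 44.1 mL → 44.1 mL × 1 units/mL = 44.1 units
Stage 3: 4 mL/hr × 9 hr = 36 mL → 36 mL × 1 units/mL = 36 units
Total = 48.84 + 44.1 + 36 = 128.94 units

129 units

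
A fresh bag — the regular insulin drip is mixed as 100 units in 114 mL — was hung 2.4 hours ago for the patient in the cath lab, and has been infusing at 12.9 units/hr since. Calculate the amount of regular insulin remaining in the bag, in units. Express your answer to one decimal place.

Concentration = 100 units ÷ 114 mL = 0.877193 units/mL
Rate = 12.9 units/hr ÷ 0.877193 units/mL = 14.706 mL/hr
Volume infused = 14.706 mL/hr × 2.4 hr = 35.2944 mL
Volume remaining = 114 − 35.2944 = 78.7056 mL
Drug remaining = 78.7056 mL × 0.877193 units/mL = 69.04 units

69.0 units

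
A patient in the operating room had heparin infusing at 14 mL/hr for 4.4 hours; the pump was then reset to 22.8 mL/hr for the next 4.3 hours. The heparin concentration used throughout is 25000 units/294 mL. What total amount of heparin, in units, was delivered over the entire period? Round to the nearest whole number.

Concentration = 25000 units ÷ 294 mL = 85.03401 units/mL
Stage 1: 14 mL/hr × 4.4 hr = 61.6 mL → 61.6 mL × 85.03401 units/mL = 5238.095 units
Stage 2: 22.8 mL/hr × 4.3 hr = 98.04 mL → 98.04 mL × 85.03401 units/mL = 8336.735 units
Total = 5238.095 + 8336.735 = 13574.83 units

13575 units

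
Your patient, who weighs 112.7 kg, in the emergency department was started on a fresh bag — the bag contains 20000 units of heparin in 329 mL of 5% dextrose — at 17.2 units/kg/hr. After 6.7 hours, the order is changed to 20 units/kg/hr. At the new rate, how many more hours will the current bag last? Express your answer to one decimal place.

Initial rate:
Dose = 17.2 units/kg/hr × 112.7 kg = 1938.44 units/hr
Concentration = 20000 units ÷ 329 mL = 60.79027 units/mL
Rate = 1938.44 units/hr ÷ 60.79027 units/mL = 31.88734 mL/hr
Volume infused so far = 31.88734 mL/hr × 6.7 hr = 213.6452 mL
Volume remaining = 329 − 213.6452 = 115.3548 mL
New rate:
Dose = 20 units/kg/hr × 112.7 kg = 2254 units/hr
Rate = 2254 units/hr ÷ 60.79027 units/mL = 37.0783 mL/hr
Time remaining = 115.3548 mL ÷ 37.0783 mL/hr = 3.111114 hr

3.1 hours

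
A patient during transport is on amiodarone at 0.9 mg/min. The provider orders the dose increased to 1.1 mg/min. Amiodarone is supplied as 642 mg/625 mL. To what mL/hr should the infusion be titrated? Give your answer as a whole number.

64 mL/hr

1.1 mg/min × 60 min/hr = 66 mg/hr
Concentration = 642 mg ÷ 625 mL = 1.0272 mg/mL
Rate = 66 mg/hr ÷ 1.0272 mg/mL = 64.25234 mL/hr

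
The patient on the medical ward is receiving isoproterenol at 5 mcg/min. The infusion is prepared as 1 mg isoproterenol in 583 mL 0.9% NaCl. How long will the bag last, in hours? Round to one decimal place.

5 mcg/min × 60 min/hr = 300 mcg/hr
Concentration = 1 mg ÷ 583 mL = 0.001715266 mg/mL = 1.715266 mcg/mL
Rate = 300 mcg/hr ÷ 1.715266 mcg/mL = 174.9 mL/hr
Duration = 583 mL ÷ 174.9 mL/hr = 3.333333 hr

3.3 hours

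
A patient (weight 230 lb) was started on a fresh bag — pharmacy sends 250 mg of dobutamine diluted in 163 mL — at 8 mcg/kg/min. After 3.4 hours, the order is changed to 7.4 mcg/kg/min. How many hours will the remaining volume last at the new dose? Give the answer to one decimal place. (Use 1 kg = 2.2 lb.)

1.7 hours

Initial rate:
Weight = 230 lb ÷ 2.2 lb/kg = 104.5455 kg
Dose = 8 mcg/kg/min × 104.5455 kg = 836.3636 mcg/min
836.3636 mcg/min × 60 min/hr = 50181.82 mcg/hr
Concentration = 250 mg ÷ 163 mL = 1.533742 mg/mL = 1533.742 mcg/mL
Rate = 50181.82 mcg/hr ÷ 1533.742 mcg/mL = 32.71855 mL/hr
Volume infused so far = 32.71855 mL/hr × 3.4 hr = 111.2431 mL
Volume remaining = 163 − 111.2431 = 51.75695 mL
New rate:
Dose = 7.4 mcg/kg/min × 104.5455 kg = 773.6364 mcg/min
773.6364 mcg/min × 60 min/hr = 46418.18 mcg/hr
Rate = 46418.18 mcg/hr ÷ 1533.742 mcg/mL = 30.26465 mL/hr
Time remaining = 51.75695 mL ÷ 30.26465 mL/hr = 1.710145 hr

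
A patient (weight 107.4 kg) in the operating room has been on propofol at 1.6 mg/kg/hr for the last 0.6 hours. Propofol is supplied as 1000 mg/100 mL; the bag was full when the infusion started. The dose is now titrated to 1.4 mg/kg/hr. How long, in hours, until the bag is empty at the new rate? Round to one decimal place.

6.0 hours

Initial rate:
Dose = 1.6 mg/kg/hr × 107.4 kg = 171.84 mg/hr
Concentration = 1000 mg ÷ 100 mL = 10 mg/mL
Rate = 171.84 mg/hr ÷ 10 mg/mL = 17.184 mL/hr
Volume infused so far = 17.184 mL/hr × 0.6 hr = 10.3104 mL
Volume remaining = 100 − 10.3104 = 89.6896 mL
New rate:
Dose = 1.4 mg/kg/hr × 107.4 kg = 150.36 mg/hr
Rate = 150.36 mg/hr ÷ 10 mg/mL = 15.036 mL/hr
Time remaining = 89.6896 mL ÷ 15.036 mL/hr = 5.964991 hr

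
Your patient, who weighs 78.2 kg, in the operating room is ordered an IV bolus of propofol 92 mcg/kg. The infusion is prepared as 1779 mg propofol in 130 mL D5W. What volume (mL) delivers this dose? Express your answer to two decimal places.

0.53 mL

Dose = 92 mcg/kg × 78.2 kg = 7194.4 mcg
Concentration = 1779 mg ÷ 130 mL = 13.68462 mg/mL = 13684.62 mcg/mL
Volume = 7194.4 mcg ÷ 13684.62 mcg/mL = 0.5257291 mL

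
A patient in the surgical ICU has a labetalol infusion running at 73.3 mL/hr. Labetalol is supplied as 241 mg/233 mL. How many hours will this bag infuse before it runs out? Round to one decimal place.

Duration = 233 mL ÷ 73.3 mL/hr = 3.178718 hr

3.2 hours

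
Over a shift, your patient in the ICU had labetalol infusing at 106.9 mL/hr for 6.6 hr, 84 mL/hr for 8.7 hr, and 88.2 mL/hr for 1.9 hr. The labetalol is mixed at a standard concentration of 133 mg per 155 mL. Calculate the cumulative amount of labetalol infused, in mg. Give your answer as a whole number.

Concentration = 133 mg ÷ 155 mL = 0.8580645 mg/mL
Stage 1: 106.9 mL/hr × 6.6 hr = 705.54 mL → 705.54 mL × 0.8580645 mg/mL = 605.3988 mg
Stage 2: 84 mL/hr × 8.7 hr = 730.8 mL → 730.8 mL × 0.8580645 mg/mL = 627.0735 mg
Stage 3: 88.2 mL/hr × 1.9 hr = 167.58 mL → 167.58 mL × 0.8580645 mg/mL = 143.7945 mg
Total = 605.3988 + 627.0735 + 143.7945 = 1376.267 mg

1376 mg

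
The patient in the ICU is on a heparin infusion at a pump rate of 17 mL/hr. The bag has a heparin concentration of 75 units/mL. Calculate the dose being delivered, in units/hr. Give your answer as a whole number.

Drug rate = 17 mL/hr × 75 units/mL = 1275 units/hr

1275 units/hr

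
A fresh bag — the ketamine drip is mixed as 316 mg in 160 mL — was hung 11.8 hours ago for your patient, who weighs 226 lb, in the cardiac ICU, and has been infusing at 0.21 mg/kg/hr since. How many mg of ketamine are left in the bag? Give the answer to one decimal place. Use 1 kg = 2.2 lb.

Weight = 226 lb ÷ 2.2 lb/kg = 102.7273 kg
Dose = 0.21 mg/kg/hr × 102.7273 kg = 21.57273 mg/hr
Concentration = 316 mg ÷ 160 mL = 1.975 mg/mL
Rate = 21.57273 mg/hr ÷ 1.975 mg/mL = 10.9229 mL/hr
Volume infused = 10.9229 mL/hr × 11.8 hr = 128.8902 mL
Volume remaining = 160 − 128.8902 = 31.10978 mL
Drug remaining = 31.10978 mL × 1.975 mg/mL = 61.44182 mg

61.4 mg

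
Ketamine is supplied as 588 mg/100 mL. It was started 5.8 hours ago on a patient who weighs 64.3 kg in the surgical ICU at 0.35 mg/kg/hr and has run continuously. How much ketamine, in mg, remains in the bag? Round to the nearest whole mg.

Dose = 0.35 mg/kg/hr × 64.3 kg = 22.505 mg/hr
Concentration = 588 mg ÷ 100 mL = 5.88 mg/mL
Rate = 22.505 mg/hr ÷ 5.88 mg/mL = 3.827381 mL/hr
Volume infused = 3.827381 mL/hr × 5.8 hr = 22.19881 mL
Volume remaining = 100 − 22.19881 = 77.80119 mL
Drug remaining = 77.80119 mL × 5.88 mg/mL = 457.471 mg

457 mg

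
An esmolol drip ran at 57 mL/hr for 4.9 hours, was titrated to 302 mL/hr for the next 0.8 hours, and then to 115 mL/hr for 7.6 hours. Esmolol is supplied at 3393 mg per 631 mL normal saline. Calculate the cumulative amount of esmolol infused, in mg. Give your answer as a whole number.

Concentration = 3393 mg ÷ 631 mL = 5.377179 mg/mL
Stage 1: 57 mL/hr × 4.9 hr = 279.3 mL → 279.3 mL × 5.377179 mg/mL = 1501.846 mg
Stage 2: 302 mL/hr × 0.8 hr = 241.6 mL → 241.6 mL × 5.377179 mg/mL = 1299.126 mg
Stage 3: 115 mL/hr × 7.6 hr = 874 mL → 874 mL × 5.377179 mg/mL = 4699.655 mg
Total = 1501.846 + 1299.126 + 4699.655 = 7500.627 mg

7501 mg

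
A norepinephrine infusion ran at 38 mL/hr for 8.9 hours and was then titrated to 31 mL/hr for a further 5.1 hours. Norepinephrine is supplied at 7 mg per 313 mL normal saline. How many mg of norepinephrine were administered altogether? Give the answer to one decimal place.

11.1 mg

Concentration = 7 mg ÷ 313 mL = 0.02236422 mg/mL
Stage 1: 38 mL/hr × 8.9 hr = 338.2 mL → 338.2 mL × 0.02236422 mg/mL = 7.563578 mg
Stage 2: 31 mL/hr × 5.1 hr = 158.1 mL → 158.1 mL × 0.02236422 mg/mL = 3.535783 mg
Total = 7.563578 + 3.535783 = 11.09936 mg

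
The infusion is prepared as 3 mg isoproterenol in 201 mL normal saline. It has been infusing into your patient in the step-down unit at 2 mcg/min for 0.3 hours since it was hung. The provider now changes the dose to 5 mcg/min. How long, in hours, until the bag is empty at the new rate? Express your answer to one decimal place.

9.9 hours

Initial rate:
2 mcg/min × 60 min/hr = 120 mcg/hr
Concentration = 3 mg ÷ 201 mL = 0.01492537 mg/mL = 14.92537 mcg/mL
Rate = 120 mcg/hr ÷ 14.92537 mcg/mL = 8.04 mL/hr
Volume infused so far = 8.04 mL/hr × 0.3 hr = 2.412 mL
Volume remaining = 201 − 2.412 = 198.588 mL
New rate:
5 mcg/min × 60 min/hr = 300 mcg/hr
Rate = 300 mcg/hr ÷ 14.92537 mcg/mL = 20.1 mL/hr
Time remaining = 198.588 mL ÷ 20.1 mL/hr = 9.88 hr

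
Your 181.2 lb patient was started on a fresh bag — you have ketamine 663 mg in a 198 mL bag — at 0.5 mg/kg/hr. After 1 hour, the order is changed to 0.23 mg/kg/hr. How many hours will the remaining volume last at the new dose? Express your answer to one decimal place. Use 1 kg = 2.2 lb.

Initial rate:
Weight = 181.2 lb ÷ 2.2 lb/kg = 82.36364 kg
Dose = 0.5 mg/kg/hr × 82.36364 kg = 41.18182 mg/hr
Concentration = 663 mg ÷ 198 mL = 3.348485 mg/mL
Rate = 41.18182 mg/hr ÷ 3.348485 mg/mL = 12.29864 mL/hr
Volume infused so far = 12.29864 mL/hr × 1 hr = 12.29864 mL
Volume remaining = 198 − 12.29864 = 185.7014 mL
New rate:
Dose = 0.23 mg/kg/hr × 82.36364 kg = 18.94364 mg/hr
Rate = 18.94364 mg/hr ÷ 3.348485 mg/mL = 5.657376 mL/hr
Time remaining = 185.7014 mL ÷ 5.657376 mL/hr = 32.82465 hr

32.8 hours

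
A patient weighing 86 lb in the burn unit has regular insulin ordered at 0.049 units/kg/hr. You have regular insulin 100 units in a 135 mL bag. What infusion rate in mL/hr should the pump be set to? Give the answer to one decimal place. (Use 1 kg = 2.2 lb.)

2.6 mL/hr

Weight = 86 lb ÷ 2.2 lb/kg = 39.09091 kg
Dose = 0.049 units/kg/hr × 39.09091 kg = 1.915455 units/hr
Concentration = 100 units ÷ 135 mL = 0.7407407 units/mL
Rate = 1.915455 units/hr ÷ 0.7407407 units/mL = 2.585864 mL/hr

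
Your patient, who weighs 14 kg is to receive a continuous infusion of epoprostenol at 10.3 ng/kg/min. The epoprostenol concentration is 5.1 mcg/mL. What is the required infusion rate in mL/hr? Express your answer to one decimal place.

1.7 mL/hr

Dose = 10.3 ng/kg/min × 14 kg = 144.2 ng/min
144.2 ng/min × 60 min/hr = 8652 ng/hr
Concentration = 5.1 mcg/mL = 5100 ng/mL
Rate = 8652 ng/hr ÷ 5100 ng/mL = 1.696471 mL/hr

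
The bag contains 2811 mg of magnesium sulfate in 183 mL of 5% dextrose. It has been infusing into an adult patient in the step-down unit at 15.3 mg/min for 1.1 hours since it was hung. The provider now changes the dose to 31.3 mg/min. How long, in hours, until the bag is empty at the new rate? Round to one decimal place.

Initial rate:
15.3 mg/min × 60 min/hr = 918 mg/hr
Concentration = 2811 mg ÷ 183 mL = 15.36066 mg/mL
Rate = 918 mg/hr ÷ 15.36066 mg/mL = 59.76307 mL/hr
Volume infused so far = 59.76307 mL/hr × 1.1 hr = 65.73938 mL
Volume remaining = 183 − 65.73938 = 117.2606 mL
New rate:
31.3 mg/min × 60 min/hr = 1878 mg/hr
Rate = 1878 mg/hr ÷ 15.36066 mg/mL = 122.2604 mL/hr
Time remaining = 117.2606 mL ÷ 122.2604 mL/hr = 0.9591054 hr

1.0 hours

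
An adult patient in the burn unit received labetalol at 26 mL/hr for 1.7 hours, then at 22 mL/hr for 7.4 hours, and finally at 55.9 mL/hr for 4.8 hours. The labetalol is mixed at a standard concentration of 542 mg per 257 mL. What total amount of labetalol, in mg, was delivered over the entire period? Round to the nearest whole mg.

1002 mg

Concentration = 542 mg ÷ 257 mL = 2.108949 mg/mL
Stage 1: 26 mL/hr × 1.7 hr = 44.2 mL → 44.2 mL × 2.108949 mg/mL = 93.21556 mg
Stage 2: 22 mL/hr × 7.4 hr = 162.8 mL → 162.8 mL × 2.108949 mg/mL = 343.337 mg
Stage 3: 55.9 mL/hr × 4.8 hr = 268.32 mL → 268.32 mL × 2.108949 mg/mL = 565.8733 mg
Total = 93.21556 + 343.337 + 565.8733 = 1002.426 mg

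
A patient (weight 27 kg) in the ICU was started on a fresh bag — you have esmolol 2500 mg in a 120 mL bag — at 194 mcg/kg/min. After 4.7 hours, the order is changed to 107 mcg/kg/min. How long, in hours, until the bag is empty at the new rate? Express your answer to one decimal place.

Initial rate:
Dose = 194 mcg/kg/min × 27 kg = 5238 mcg/min
5238 mcg/min × 60 min/hr = 314280 mcg/hr
Concentration = 2500 mg ÷ 120 mL = 20.83333 mg/mL = 20833.33 mcg/mL
Rate = 314280 mcg/hr ÷ 20833.33 mcg/mL = 15.08544 mL/hr
Volume infused so far = 15.08544 mL/hr × 4.7 hr = 70.90157 mL
Volume remaining = 120 − 70.90157 = 49.09843 mL
New rate:
Dose = 107 mcg/kg/min × 27 kg = 2889 mcg/min
2889 mcg/min × 60 min/hr = 173340 mcg/hr
Rate = 173340 mcg/hr ÷ 20833.33 mcg/mL = 8.32032 mL/hr
Time remaining = 49.09843 mL ÷ 8.32032 mL/hr = 5.901027 hr

5.9 hours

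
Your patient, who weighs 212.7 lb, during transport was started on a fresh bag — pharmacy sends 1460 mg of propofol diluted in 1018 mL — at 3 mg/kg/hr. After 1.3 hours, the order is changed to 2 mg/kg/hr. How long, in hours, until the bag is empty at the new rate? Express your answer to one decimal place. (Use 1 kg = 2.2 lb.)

Initial rate:
Weight = 212.7 lb ÷ 2.2 lb/kg = 96.68182 kg
Dose = 3 mg/kg/hr × 96.68182 kg = 290.0455 mg/hr
Concentration = 1460 mg ÷ 1018 mL = 1.434185 mg/mL
Rate = 290.0455 mg/hr ÷ 1.434185 mg/mL = 202.2372 mL/hr
Volume infused so far = 202.2372 mL/hr × 1.3 hr = 262.9083 mL
Volume remaining = 1018 − 262.9083 = 755.0917 mL
New rate:
Dose = 2 mg/kg/hr × 96.68182 kg = 193.3636 mg/hr
Rate = 193.3636 mg/hr ÷ 1.434185 mg/mL = 134.8248 mL/hr
Time remaining = 755.0917 mL ÷ 134.8248 mL/hr = 5.600541 hr

5.6 hours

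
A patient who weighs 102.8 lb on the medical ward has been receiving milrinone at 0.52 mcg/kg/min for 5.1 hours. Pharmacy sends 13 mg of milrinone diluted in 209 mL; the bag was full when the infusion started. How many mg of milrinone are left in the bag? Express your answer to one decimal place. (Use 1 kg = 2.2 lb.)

Weight = 102.8 lb ÷ 2.2 lb/kg = 46.72727 kg
Dose = 0.52 mcg/kg/min × 46.72727 kg = 24.29818 mcg/min
24.29818 mcg/min × 60 min/hr = 1457.891 mcg/hr
Concentration = 13 mg ÷ 209 mL = 0.06220096 mg/mL = 62.20096 mcg/mL
Rate = 1457.891 mcg/hr ÷ 62.20096 mcg/mL = 23.4384 mL/hr
Volume infused = 23.4384 mL/hr × 5.1 hr = 119.5358 mL
Volume remaining = 209 − 119.5358 = 89.46416 mL
Drug remaining = 89.46416 mL × 62.20096 mcg/mL = 5564.756 mcg = 5.564756 mg

5.6 mg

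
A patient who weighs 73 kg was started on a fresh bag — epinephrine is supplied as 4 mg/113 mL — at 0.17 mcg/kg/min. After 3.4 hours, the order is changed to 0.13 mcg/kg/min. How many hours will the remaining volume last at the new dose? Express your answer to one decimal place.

2.6 hours

Initial rate:
Dose = 0.17 mcg/kg/min × 73 kg = 12.41 mcg/min
12.41 mcg/min × 60 min/hr = 744.6 mcg/hr
Concentration = 4 mg ÷ 113 mL = 0.03539823 mg/mL = 35.39823 mcg/mL
Rate = 744.6 mcg/hr ÷ 35.39823 mcg/mL = 21.03495 mL/hr
Volume infused so far = 21.03495 mL/hr × 3.4 hr = 71.51883 mL
Volume remaining = 113 − 71.51883 = 41.48117 mL
New rate:
Dose = 0.13 mcg/kg/min × 73 kg = 9.49 mcg/min
9.49 mcg/min × 60 min/hr = 569.4 mcg/hr
Rate = 569.4 mcg/hr ÷ 35.39823 mcg/mL = 16.08555 mL/hr
Time remaining = 41.48117 mL ÷ 16.08555 mL/hr = 2.578785 hr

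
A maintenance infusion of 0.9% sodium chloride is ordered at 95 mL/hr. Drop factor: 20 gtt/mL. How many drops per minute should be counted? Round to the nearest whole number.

32 gtt/min

95 mL/hr ÷ 60 min/hr = 1.583333 mL/min
1.583333 mL/min × 20 gtt/mL = 31.66667 gtt/min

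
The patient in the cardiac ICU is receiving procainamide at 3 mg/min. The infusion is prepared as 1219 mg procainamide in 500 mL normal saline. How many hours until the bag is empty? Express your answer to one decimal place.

6.8 hours

3 mg/min × 60 min/hr = 180 mg/hr
Concentration = 1219 mg ÷ 500 mL = 2.438 mg/mL
Rate = 180 mg/hr ÷ 2.438 mg/mL = 73.83101 mL/hr
Duration = 500 mL ÷ 73.83101 mL/hr = 6.772222 hr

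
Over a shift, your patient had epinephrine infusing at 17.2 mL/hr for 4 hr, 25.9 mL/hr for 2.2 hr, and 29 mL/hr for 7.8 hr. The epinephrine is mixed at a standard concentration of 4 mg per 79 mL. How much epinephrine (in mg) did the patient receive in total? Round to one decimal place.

17.8 mg

Concentration = 4 mg ÷ 79 mL = 0.05063291 mg/mL
Stage 1: 17.2 mL/hr × 4 hr = 68.8 mL → 68.8 mL × 0.05063291 mg/mL = 3.483544 mg
Stage 2: 25.9 mL/hr × 2.2 hr = 56.98 mL → 56.98 mL × 0.05063291 mg/mL = 2.885063 mg
Stage 3: 29 mL/hr × 7.8 hr = 226.2 mL → 226.2 mL × 0.05063291 mg/mL = 11.45316 mg
Total = 3.483544 + 2.885063 + 11.45316 = 17.82177 mg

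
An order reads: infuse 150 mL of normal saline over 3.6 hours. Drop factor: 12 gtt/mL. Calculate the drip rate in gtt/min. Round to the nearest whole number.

150 mL ÷ (3.6 hr × 60 = 216 min) = 0.6944444 mL/min
0.6944444 mL/min × 12 gtt/mL = 8.333333 gtt/min

8 gtt/min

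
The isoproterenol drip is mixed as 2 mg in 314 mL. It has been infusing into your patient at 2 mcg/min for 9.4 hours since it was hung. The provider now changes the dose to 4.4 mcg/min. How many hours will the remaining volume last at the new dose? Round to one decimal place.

Initial rate:
2 mcg/min × 60 min/hr = 120 mcg/hr
Concentration = 2 mg ÷ 314 mL = 0.006369427 mg/mL = 6.369427 mcg/mL
Rate = 120 mcg/hr ÷ 6.369427 mcg/mL = 18.84 mL/hr
Volume infused so far = 18.84 mL/hr × 9.4 hr = 177.096 mL
Volume remaining = 314 − 177.096 = 136.904 mL
New rate:
4.4 mcg/min × 60 min/hr = 264 mcg/hr
Rate = 264 mcg/hr ÷ 6.369427 mcg/mL = 41.448 mL/hr
Time remaining = 136.904 mL ÷ 41.448 mL/hr = 3.30303 hr

3.3 hours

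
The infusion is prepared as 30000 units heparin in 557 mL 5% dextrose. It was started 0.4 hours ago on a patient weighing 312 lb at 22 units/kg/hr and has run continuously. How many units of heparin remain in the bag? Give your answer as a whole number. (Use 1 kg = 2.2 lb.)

28752 units

Weight = 312 lb ÷ 2.2 lb/kg = 141.8182 kg
Dose = 22 units/kg/hr × 141.8182 kg = 3120 units/hr
Concentration = 30000 units ÷ 557 mL = 53.85996 units/mL
Rate = 3120 units/hr ÷ 53.85996 units/mL = 57.928 mL/hr
Volume infused = 57.928 mL/hr × 0.4 hr = 23.1712 mL
Volume remaining = 557 − 23.1712 = 533.8288 mL
Drug remaining = 533.8288 mL × 53.85996 units/mL = 28752 units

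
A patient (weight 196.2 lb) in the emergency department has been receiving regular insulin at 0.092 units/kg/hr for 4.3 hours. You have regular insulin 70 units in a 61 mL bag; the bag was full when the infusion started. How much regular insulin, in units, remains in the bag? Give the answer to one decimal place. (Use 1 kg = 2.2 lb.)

Weight = 196.2 lb ÷ 2.2 lb/kg = 89.18182 kg
Dose = 0.092 units/kg/hr × 89.18182 kg = 8.204727 units/hr
Concentration = 70 units ÷ 61 mL = 1.147541 units/mL
Rate = 8.204727 units/hr ÷ 1.147541 units/mL = 7.149834 mL/hr
Volume infused = 7.149834 mL/hr × 4.3 hr = 30.74429 mL
Volume remaining = 61 − 30.74429 = 30.25571 mL
Drug remaining = 30.25571 mL × 1.147541 units/mL = 34.71967 units

34.7 units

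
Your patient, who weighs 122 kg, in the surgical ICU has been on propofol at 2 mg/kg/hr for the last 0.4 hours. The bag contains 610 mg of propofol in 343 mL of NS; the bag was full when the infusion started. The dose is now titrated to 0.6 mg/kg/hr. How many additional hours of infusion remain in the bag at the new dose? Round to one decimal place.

7.0 hours

Initial rate:
Dose = 2 mg/kg/hr × 122 kg = 244 mg/hr
Concentration = 610 mg ÷ 343 mL = 1.778426 mg/mL
Rate = 244 mg/hr ÷ 1.778426 mg/mL = 137.2 mL/hr
Volume infused so far = 137.2 mL/hr × 0.4 hr = 54.88 mL
Volume remaining = 343 − 54.88 = 288.12 mL
New rate:
Dose = 0.6 mg/kg/hr × 122 kg = 73.2 mg/hr
Rate = 73.2 mg/hr ÷ 1.778426 mg/mL = 41.16 mL/hr
Time remaining = 288.12 mL ÷ 41.16 mL/hr = 7 hr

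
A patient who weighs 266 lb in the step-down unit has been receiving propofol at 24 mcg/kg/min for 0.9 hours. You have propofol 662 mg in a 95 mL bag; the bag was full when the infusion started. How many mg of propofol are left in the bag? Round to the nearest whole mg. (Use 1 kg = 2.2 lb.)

505 mg

Weight = 266 lb ÷ 2.2 lb/kg = 120.9091 kg
Dose = 24 mcg/kg/min × 120.9091 kg = 2901.818 mcg/min
2901.818 mcg/min × 60 min/hr = 174109.1 mcg/hr
Concentration = 662 mg ÷ 95 mL = 6.968421 mg/mL = 6968.421 mcg/mL
Rate = 174109.1 mcg/hr ÷ 6968.421 mcg/mL = 24.98544 mL/hr
Volume infused = 24.98544 mL/hr × 0.9 hr = 22.4869 mL
Volume remaining = 95 − 22.4869 = 72.5131 mL
Drug remaining = 72.5131 mL × 6968.421 mcg/mL = 505301.8 mcg = 505.3018 mg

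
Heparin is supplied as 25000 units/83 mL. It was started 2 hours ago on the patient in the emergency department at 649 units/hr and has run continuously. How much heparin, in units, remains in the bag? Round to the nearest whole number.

Concentration = 25000 units ÷ 83 mL = 301.2048 units/mL
Rate = 649 units/hr ÷ 301.2048 units/mL = 2.15468 mL/hr
Volume infused = 2.15468 mL/hr × 2 hr = 4.30936 mL
Volume remaining = 83 − 4.30936 = 78.69064 mL
Drug remaining = 78.69064 mL × 301.2048 units/mL = 23702 units

23702 units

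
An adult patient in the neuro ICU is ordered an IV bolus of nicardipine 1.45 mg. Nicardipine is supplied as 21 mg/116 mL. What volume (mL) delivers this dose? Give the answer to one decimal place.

8.0 mL

Concentration = 21 mg ÷ 116 mL = 0.1810345 mg/mL
Volume = 1.45 mg ÷ 0.1810345 mg/mL = 8.009524 mL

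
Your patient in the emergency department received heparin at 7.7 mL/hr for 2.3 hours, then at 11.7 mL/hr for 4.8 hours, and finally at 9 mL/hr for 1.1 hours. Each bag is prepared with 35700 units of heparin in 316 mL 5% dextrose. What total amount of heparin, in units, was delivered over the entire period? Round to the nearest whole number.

9464 units

Concentration = 35700 units ÷ 316 mL = 112.9747 units/mL
Stage 1: 7.7 mL/hr × 2.3 hr = 17.71 mL → 17.71 mL × 112.9747 units/mL = 2000.782 units
Stage 2: 11.7 mL/hr × 4.8 hr = 56.16 mL → 56.16 mL × 112.9747 units/mL = 6344.658 units
Stage 3: 9 mL/hr × 1.1 hr = 9.9 mL → 9.9 mL × 112.9747 units/mL = 1118.449 units
Total = 2000.782 + 6344.658 + 1118.449 = 9463.889 units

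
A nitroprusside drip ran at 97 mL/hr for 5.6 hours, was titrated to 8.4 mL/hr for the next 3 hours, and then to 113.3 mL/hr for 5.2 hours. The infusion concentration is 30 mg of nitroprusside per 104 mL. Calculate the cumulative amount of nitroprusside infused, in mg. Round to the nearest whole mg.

334 mg

Concentration = 30 mg ÷ 104 mL = 0.2884615 mg/mL
Stage 1: 97 mL/hr × 5.6 hr = 543.2 mL → 543.2 mL × 0.2884615 mg/mL = 156.6923 mg
Stage 2: 8.4 mL/hr × 3 hr = 25.2 mL → 25.2 mL × 0.2884615 mg/mL = 7.269231 mg
Stage 3: 113.3 mL/hr × 5.2 hr = 589.16 mL → 589.16 mL × 0.2884615 mg/mL = 169.95 mg
Total = 156.6923 + 7.269231 + 169.95 = 333.9115 mg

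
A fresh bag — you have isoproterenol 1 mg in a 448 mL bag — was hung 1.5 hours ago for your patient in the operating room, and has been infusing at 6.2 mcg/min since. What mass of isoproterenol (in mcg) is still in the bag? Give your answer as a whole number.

442 mcg

6.2 mcg/min × 60 min/hr = 372 mcg/hr
Concentration = 1 mg ÷ 448 mL = 0.002232143 mg/mL = 2.232143 mcg/mL
Rate = 372 mcg/hr ÷ 2.232143 mcg/mL = 166.656 mL/hr
Volume infused = 166.656 mL/hr × 1.5 hr = 249.984 mL
Volume remaining = 448 − 249.984 = 198.016 mL
Drug remaining = 198.016 mL × 2.232143 mcg/mL = 442 mcg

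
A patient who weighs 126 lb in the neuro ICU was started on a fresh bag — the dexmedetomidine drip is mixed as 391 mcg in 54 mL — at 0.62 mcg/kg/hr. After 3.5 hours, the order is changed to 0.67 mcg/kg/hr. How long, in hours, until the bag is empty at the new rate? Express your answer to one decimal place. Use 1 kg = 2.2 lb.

7.0 hours

Initial rate:
Weight = 126 lb ÷ 2.2 lb/kg = 57.27273 kg
Dose = 0.62 mcg/kg/hr × 57.27273 kg = 35.50909 mcg/hr
Concentration = 391 mcg ÷ 54 mL = 7.240741 mcg/mL
Rate = 35.50909 mcg/hr ÷ 7.240741 mcg/mL = 4.904069 mL/hr
Volume infused so far = 4.904069 mL/hr × 3.5 hr = 17.16424 mL
Volume remaining = 54 − 17.16424 = 36.83576 mL
New rate:
Dose = 0.67 mcg/kg/hr × 57.27273 kg = 38.37273 mcg/hr
Rate = 38.37273 mcg/hr ÷ 7.240741 mcg/mL = 5.299558 mL/hr
Time remaining = 36.83576 mL ÷ 5.299558 mL/hr = 6.950723 hr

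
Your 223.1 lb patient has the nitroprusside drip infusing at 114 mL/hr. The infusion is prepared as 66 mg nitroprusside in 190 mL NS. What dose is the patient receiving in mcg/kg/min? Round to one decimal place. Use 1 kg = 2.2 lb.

6.5 mcg/kg/min

Weight = 223.1 lb ÷ 2.2 lb/kg = 101.4091 kg
Concentration = 66 mg ÷ 190 mL = 0.3473684 mg/mL = 347.3684 mcg/mL
Drug rate = 114 mL/hr × 347.3684 mcg/mL = 39600 mcg/hr
39600 mcg/hr ÷ 60 min/hr = 660 mcg/min
660 mcg/min ÷ 101.4091 kg = 6.508292 mcg/kg/min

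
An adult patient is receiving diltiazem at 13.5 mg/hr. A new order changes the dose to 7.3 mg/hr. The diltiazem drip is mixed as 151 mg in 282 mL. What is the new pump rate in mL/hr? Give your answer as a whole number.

Concentration = 151 mg ÷ 282 mL = 0.535461 mg/mL
Rate = 7.3 mg/hr ÷ 0.535461 mg/mL = 13.63311 mL/hr

14 mL/hr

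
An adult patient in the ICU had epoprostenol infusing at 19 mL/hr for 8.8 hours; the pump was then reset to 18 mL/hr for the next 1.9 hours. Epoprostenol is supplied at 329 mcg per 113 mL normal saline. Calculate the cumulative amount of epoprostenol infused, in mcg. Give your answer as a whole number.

586 mcg

Concentration = 329 mcg ÷ 113 mL = 2.911504 mcg/mL
Stage 1: 19 mL/hr × 8.8 hr = 167.2 mL → 167.2 mL × 2.911504 mcg/mL = 486.8035 mcg
Stage 2: 18 mL/hr × 1.9 hr = 34.2 mL → 34.2 mL × 2.911504 mcg/mL = 99.57345 mcg
Total = 486.8035 + 99.57345 = 586.377 mcg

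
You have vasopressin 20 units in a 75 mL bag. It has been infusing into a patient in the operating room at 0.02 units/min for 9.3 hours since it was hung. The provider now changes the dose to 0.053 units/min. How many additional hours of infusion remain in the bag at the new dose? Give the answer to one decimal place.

2.8 hours

Initial rate:
0.02 units/min × 60 min/hr = 1.2 units/hr
Concentration = 20 units ÷ 75 mL = 0.2666667 units/mL
Rate = 1.2 units/hr ÷ 0.2666667 units/mL = 4.5 mL/hr
Volume infused so far = 4.5 mL/hr × 9.3 hr = 41.85 mL
Volume remaining = 75 − 41.85 = 33.15 mL
New rate:
0.053 units/min × 60 min/hr = 3.18 units/hr
Rate = 3.18 units/hr ÷ 0.2666667 units/mL = 11.925 mL/hr
Time remaining = 33.15 mL ÷ 11.925 mL/hr = 2.779874 hr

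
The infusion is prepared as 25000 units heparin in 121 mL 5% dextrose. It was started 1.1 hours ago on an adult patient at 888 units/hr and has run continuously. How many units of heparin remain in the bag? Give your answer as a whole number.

Concentration = 25000 units ÷ 121 mL = 206.6116 units/mL
Rate = 888 units/hr ÷ 206.6116 units/mL = 4.29792 mL/hr
Volume infused = 4.29792 mL/hr × 1.1 hr = 4.727712 mL
Volume remaining = 121 − 4.727712 = 116.2723 mL
Drug remaining = 116.2723 mL × 206.6116 units/mL = 24023.2 units

24023 units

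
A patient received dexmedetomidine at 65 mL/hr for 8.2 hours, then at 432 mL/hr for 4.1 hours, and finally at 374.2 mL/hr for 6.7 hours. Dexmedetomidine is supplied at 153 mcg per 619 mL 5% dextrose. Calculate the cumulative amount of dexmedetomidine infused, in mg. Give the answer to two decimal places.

Concentration = 153 mcg ÷ 619 mL = 0.2471729 mcg/mL
Stage 1: 65 mL/hr × 8.2 hr = 533 mL → 533 mL × 0.2471729 mcg/mL = 131.7431 mcg
Stage 2: 432 mL/hr × 4.1 hr = 1771.2 mL → 1771.2 mL × 0.2471729 mcg/mL = 437.7926 mcg
Stage 3: 374.2 mL/hr × 6.7 hr = 2507.14 mL → 2507.14 mL × 0.2471729 mcg/mL = 619.697 mcg
Total = 131.7431 + 437.7926 + 619.697 = 1189.233 mcg = 1.189233 mg

1.19 mg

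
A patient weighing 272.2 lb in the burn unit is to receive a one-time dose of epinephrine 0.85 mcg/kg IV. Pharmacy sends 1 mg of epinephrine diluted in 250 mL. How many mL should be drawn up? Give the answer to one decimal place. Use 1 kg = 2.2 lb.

Weight = 272.2 lb ÷ 2.2 lb/kg = 123.7273 kg
Dose = 0.85 mcg/kg × 123.7273 kg = 105.1682 mcg
Concentration = 1 mg ÷ 250 mL = 0.004 mg/mL = 4 mcg/mL
Volume = 105.1682 mcg ÷ 4 mcg/mL = 26.29205 mL

26.3 mL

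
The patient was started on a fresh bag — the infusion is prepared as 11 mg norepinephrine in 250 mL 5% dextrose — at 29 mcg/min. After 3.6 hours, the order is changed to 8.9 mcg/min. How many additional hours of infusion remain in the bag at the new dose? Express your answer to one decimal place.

8.9 hours

Initial rate:
29 mcg/min × 60 min/hr = 1740 mcg/hr
Concentration = 11 mg ÷ 250 mL = 0.044 mg/mL = 44 mcg/mL
Rate = 1740 mcg/hr ÷ 44 mcg/mL = 39.54545 mL/hr
Volume infused so far = 39.54545 mL/hr × 3.6 hr = 142.3636 mL
Volume remaining = 250 − 142.3636 = 107.6364 mL
New rate:
8.9 mcg/min × 60 min/hr = 534 mcg/hr
Rate = 534 mcg/hr ÷ 44 mcg/mL = 12.13636 mL/hr
Time remaining = 107.6364 mL ÷ 12.13636 mL/hr = 8.868914 hr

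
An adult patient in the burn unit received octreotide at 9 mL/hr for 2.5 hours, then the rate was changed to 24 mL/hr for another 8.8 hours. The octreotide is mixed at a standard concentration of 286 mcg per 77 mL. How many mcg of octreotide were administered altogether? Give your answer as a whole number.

868 mcg

Concentration = 286 mcg ÷ 77 mL = 3.714286 mcg/mL
Stage 1: 9 mL/hr × 2.5 hr = 22.5 mL → 22.5 mL × 3.714286 mcg/mL = 83.57143 mcg
Stage 2: 24 mL/hr × 8.8 hr = 211.2 mL → 211.2 mL × 3.714286 mcg/mL = 784.4571 mcg
Total = 83.57143 + 784.4571 = 868.0286 mcg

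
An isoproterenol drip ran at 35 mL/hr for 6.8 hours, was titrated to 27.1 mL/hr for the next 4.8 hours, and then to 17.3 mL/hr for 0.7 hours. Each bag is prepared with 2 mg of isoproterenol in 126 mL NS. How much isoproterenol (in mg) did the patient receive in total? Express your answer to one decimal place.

6.0 mg

Concentration = 2 mg ÷ 126 mL = 0.01587302 mg/mL
Stage 1: 35 mL/hr × 6.8 hr = 238 mL → 238 mL × 0.01587302 mg/mL = 3.777778 mg
Stage 2: 27.1 mL/hr × 4.8 hr = 130.08 mL → 130.08 mL × 0.01587302 mg/mL = 2.064762 mg
Stage 3: 17.3 mL/hr × 0.7 hr = 12.11 mL → 12.11 mL × 0.01587302 mg/mL = 0.1922222 mg
Total = 3.777778 + 2.064762 + 0.1922222 = 6.034762 mg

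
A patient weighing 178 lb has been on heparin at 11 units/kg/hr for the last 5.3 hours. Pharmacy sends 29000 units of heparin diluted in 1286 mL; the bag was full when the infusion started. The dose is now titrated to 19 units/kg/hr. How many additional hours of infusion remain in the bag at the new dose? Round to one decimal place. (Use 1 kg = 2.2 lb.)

15.8 hours

Initial rate:
Weight = 178 lb ÷ 2.2 lb/kg = 80.90909 kg
Dose = 11 units/kg/hr × 80.90909 kg = 890 units/hr
Concentration = 29000 units ÷ 1286 mL = 22.55054 units/mL
Rate = 890 units/hr ÷ 22.55054 units/mL = 39.4669 mL/hr
Volume infused so far = 39.4669 mL/hr × 5.3 hr = 209.1746 mL
Volume remaining = 1286 − 209.1746 = 1076.825 mL
New rate:
Dose = 19 units/kg/hr × 80.90909 kg = 1537.273 units/hr
Rate = 1537.273 units/hr ÷ 22.55054 units/mL = 68.17009 mL/hr
Time remaining = 1076.825 mL ÷ 68.17009 mL/hr = 15.79616 hr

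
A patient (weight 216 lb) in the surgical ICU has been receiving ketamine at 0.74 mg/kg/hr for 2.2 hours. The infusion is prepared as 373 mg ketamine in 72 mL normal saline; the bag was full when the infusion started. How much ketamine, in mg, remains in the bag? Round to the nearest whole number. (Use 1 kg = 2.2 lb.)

213 mg

Weight = 216 lb ÷ 2.2 lb/kg = 98.18182 kg
Dose = 0.74 mg/kg/hr × 98.18182 kg = 72.65455 mg/hr
Concentration = 373 mg ÷ 72 mL = 5.180556 mg/mL
Rate = 72.65455 mg/hr ÷ 5.180556 mg/mL = 14.02447 mL/hr
Volume infused = 14.02447 mL/hr × 2.2 hr = 30.85383 mL
Volume remaining = 72 − 30.85383 = 41.14617 mL
Drug remaining = 41.14617 mL × 5.180556 mg/mL = 213.16 mg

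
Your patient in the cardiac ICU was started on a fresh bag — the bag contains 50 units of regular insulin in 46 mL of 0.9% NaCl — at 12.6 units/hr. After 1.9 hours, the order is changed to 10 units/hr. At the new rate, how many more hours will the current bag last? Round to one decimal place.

2.6 hours

Initial rate:
Concentration = 50 units ÷ 46 mL = 1.086957 units/mL
Rate = 12.6 units/hr ÷ 1.086957 units/mL = 11.592 mL/hr
Volume infused so far = 11.592 mL/hr × 1.9 hr = 22.0248 mL
Volume remaining = 46 − 22.0248 = 23.9752 mL
New rate:
Rate = 10 units/hr ÷ 1.086957 units/mL = 9.2 mL/hr
Time remaining = 23.9752 mL ÷ 9.2 mL/hr = 2.606 hr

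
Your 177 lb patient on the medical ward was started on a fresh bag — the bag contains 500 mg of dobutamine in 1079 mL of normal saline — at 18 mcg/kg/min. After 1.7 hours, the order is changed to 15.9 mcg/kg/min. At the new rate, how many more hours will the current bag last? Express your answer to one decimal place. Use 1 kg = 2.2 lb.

Initial rate:
Weight = 177 lb ÷ 2.2 lb/kg = 80.45455 kg
Dose = 18 mcg/kg/min × 80.45455 kg = 1448.182 mcg/min
1448.182 mcg/min × 60 min/hr = 86890.91 mcg/hr
Concentration = 500 mg ÷ 1079 mL = 0.463392 mg/mL = 463.392 mcg/mL
Rate = 86890.91 mcg/hr ÷ 463.392 mcg/mL = 187.5106 mL/hr
Volume infused so far = 187.5106 mL/hr × 1.7 hr = 318.768 mL
Volume remaining = 1079 − 318.768 = 760.232 mL
New rate:
Dose = 15.9 mcg/kg/min × 80.45455 kg = 1279.227 mcg/min
1279.227 mcg/min × 60 min/hr = 76753.64 mcg/hr
Rate = 76753.64 mcg/hr ÷ 463.392 mcg/mL = 165.6343 mL/hr
Time remaining = 760.232 mL ÷ 165.6343 mL/hr = 4.589821 hr

4.6 hours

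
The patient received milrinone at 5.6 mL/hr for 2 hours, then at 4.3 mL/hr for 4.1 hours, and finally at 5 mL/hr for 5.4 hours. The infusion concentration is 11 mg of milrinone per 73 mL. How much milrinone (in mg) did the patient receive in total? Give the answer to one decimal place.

Concentration = 11 mg ÷ 73 mL = 0.1506849 mg/mL
Stage 1: 5.6 mL/hr × 2 hr = 11.2 mL → 11.2 mL × 0.1506849 mg/mL = 1.687671 mg
Stage 2: 4.3 mL/hr × 4.1 hr = 17.63 mL → 17.63 mL × 0.1506849 mg/mL = 2.656575 mg
Stage 3: 5 mL/hr × 5.4 hr = 27 mL → 27 mL × 0.1506849 mg/mL = 4.068493 mg
Total = 1.687671 + 2.656575 + 4.068493 = 8.41274 mg

8.4 mg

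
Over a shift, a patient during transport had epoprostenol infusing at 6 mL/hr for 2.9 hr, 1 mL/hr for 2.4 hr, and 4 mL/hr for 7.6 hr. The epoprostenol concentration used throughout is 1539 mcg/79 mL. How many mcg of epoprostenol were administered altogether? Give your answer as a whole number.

978 mcg

Concentration = 1539 mcg ÷ 79 mL = 19.48101 mcg/mL
Stage 1: 6 mL/hr × 2.9 hr = 17.4 mL → 17.4 mL × 19.48101 mcg/mL = 338.9696 mcg
Stage 2: 1 mL/hr × 2.4 hr = 2.4 mL → 2.4 mL × 19.48101 mcg/mL = 46.75443 mcg
Stage 3: 4 mL/hr × 7.6 hr = 30.4 mL → 30.4 mL × 19.48101 mcg/mL = 592.2228 mcg
Total = 338.9696 + 46.75443 + 592.2228 = 977.9468 mcg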